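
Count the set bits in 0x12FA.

0x12FA = 1001011111010
Count the 1s: 1 + 1 + 1 + 1 + 1 + 1 + 1 + 1 = 8

8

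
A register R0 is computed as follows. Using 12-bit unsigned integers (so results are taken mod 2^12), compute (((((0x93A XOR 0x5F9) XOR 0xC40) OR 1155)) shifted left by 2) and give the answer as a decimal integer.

524

0x93A = 100100111010
0x5F9 = 010111111001
→ XOR → 110011000011 = 3267
0xC40 = 110001000000
→ XOR → 000010000011 = 131
1155 = 010010000011
→ OR → 010010000011 = 1155
→ shifted left by 2 (mod 2^12) → 001000001100 = 524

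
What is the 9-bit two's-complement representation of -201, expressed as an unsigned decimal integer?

311

201 in 9 bits: 011001001
Invert: 100110110
Add 1:  100110111 = 311
(Check: 2^9 - 201 = 512 - 201 = 311.)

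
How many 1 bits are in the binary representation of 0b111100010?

n = 111100010
Count the 1s: 1 + 1 + 1 + 1 + 1 = 5

5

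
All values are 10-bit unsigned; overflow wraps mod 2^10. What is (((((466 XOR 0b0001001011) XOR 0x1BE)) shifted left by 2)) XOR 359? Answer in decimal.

466 = 0111010010
0b0001001011 = 0001001011
→ XOR → 0110011001 = 409
0x1BE = 0110111110
→ XOR → 0000100111 = 39
→ shifted left by 2 (mod 2^10) → 0010011100 = 156
359 = 0101100111
→ XOR → 0111111011 = 507

507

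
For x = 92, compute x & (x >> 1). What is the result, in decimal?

12

x = 1011100 = 92
x>>1 = 0101110
AND  = 0001100 = 12
(x & (x >> 1) has a 1 wherever x has two consecutive 1 bits.)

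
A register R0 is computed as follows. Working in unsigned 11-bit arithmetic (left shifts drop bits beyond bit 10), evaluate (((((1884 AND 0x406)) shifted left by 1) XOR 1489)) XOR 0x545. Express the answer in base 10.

156

1884 = 11101011100
0x406 = 10000000110
→ AND → 10000000100 = 1028
→ shifted left by 1 (mod 2^11) → 00000001000 = 8
1489 = 10111010001
→ XOR → 10111011001 = 1497
0x545 = 10101000101
→ XOR → 00010011100 = 156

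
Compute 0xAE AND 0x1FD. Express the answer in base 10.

172

0xAE = 010101110
0x1FD = 111111101
AND → 010101100 = 172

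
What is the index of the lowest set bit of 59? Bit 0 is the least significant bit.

0

59 = 111011
Trailing zeros: 0, so the lowest set bit is bit 0 (value 1).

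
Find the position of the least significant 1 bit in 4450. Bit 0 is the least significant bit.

4450 = 1000101100010
Trailing zeros: 1, so the lowest set bit is bit 1 (value 2).

1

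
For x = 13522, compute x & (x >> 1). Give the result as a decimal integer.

x = 11010011010010 = 13522
x>>1 = 01101001101001
AND  = 01000001000000 = 4160
(x & (x >> 1) has a 1 wherever x has two consecutive 1 bits.)

4160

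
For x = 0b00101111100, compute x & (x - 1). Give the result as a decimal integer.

x = 101111100 = 380
x - 1 = 101111011
AND   = 101111000 = 376
(x & (x - 1) clears the lowest set bit of x.)

376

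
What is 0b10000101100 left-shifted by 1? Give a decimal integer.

x = 010000101100
shift left by 1 → 100001011000 = 2136
(equivalently, 1068 × 2^1 = 1068 × 2)

2136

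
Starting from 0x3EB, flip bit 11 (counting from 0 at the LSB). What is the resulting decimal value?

3051

x = 001111101011
bit 11 is currently 0; toggle it via x ^ (1 << 11) = x ^ 2048
→ 101111101011 = 3051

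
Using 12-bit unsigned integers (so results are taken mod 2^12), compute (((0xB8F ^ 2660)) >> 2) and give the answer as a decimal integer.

0xB8F = 101110001111
2660 = 101001100100
→ ^ → 000111101011 = 491
→ >> 2 → 000001111010 = 122

122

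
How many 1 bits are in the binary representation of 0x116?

0x116 = 100010110
Count the 1s: 1 + 1 + 1 + 1 = 4

4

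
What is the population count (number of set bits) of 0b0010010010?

3

n = 10010010
Count the 1s: 1 + 1 + 1 = 3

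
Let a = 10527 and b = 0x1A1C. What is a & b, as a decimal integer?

10527 = 10100100011111
0x1A1C = 01101000011100
AND → 00100000011100 = 2076

2076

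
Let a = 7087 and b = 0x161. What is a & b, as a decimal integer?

7087 = 1101110101111
0x161 = 0000101100001
AND → 0000100100001 = 289

289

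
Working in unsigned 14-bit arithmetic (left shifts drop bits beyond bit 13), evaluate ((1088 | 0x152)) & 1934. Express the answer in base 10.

1282

1088 = 00010001000000
0x152 = 00000101010010
→ | → 00010101010010 = 1362
1934 = 00011110001110
→ & → 00010100000010 = 1282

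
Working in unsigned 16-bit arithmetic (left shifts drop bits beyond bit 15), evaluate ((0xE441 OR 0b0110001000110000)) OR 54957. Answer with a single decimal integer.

63229

0xE441 = 1110010001000001
0b0110001000110000 = 0110001000110000
→ OR → 1110011001110001 = 58993
54957 = 1101011010101101
→ OR → 1111011011111101 = 63229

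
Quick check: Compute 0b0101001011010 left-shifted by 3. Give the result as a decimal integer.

21200

x = 000101001011010
shift left by 3 → 101001011010000 = 21200
(equivalently, 2650 × 2^3 = 2650 × 8)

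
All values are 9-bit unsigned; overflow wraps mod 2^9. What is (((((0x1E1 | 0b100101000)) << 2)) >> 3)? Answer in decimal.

52

0x1E1 = 111100001
0b100101000 = 100101000
→ | → 111101001 = 489
→ << 2 (mod 2^9) → 110100100 = 420
→ >> 3 → 000110100 = 52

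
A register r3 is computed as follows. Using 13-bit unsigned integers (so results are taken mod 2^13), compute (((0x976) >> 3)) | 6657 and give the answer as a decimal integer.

6959

0x976 = 0100101110110
→ >> 3 → 0000100101110 = 302
6657 = 1101000000001
→ | → 1101100101111 = 6959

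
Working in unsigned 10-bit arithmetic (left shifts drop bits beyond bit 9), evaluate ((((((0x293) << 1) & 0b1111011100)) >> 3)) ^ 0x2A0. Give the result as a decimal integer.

640

0x293 = 1010010011
→ << 1 (mod 2^10) → 0100100110 = 294
0b1111011100 = 1111011100
→ & → 0100000100 = 260
→ >> 3 → 0000100000 = 32
0x2A0 = 1010100000
→ ^ → 1010000000 = 640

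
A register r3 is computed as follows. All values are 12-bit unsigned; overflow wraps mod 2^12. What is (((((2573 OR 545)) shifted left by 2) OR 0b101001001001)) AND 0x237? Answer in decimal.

2573 = 101000001101
545 = 001000100001
→ OR → 101000101101 = 2605
→ shifted left by 2 (mod 2^12) → 100010110100 = 2228
0b101001001001 = 101001001001
→ OR → 101011111101 = 2813
0x237 = 001000110111
→ AND → 001000110101 = 565

565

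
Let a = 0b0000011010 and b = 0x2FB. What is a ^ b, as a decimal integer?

737

a = 0000011010
0x2FB = 1011111011
XOR → 1011100001 = 737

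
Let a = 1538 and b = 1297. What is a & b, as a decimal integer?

1538 = 11000000010
1297 = 10100010001
AND → 10000000000 = 1024

1024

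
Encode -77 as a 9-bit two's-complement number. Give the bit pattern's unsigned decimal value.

435

77 in 9 bits: 001001101
Invert: 110110010
Add 1:  110110011 = 435
(Check: 2^9 - 77 = 512 - 77 = 435.)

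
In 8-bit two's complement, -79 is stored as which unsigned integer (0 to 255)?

177

79 in 8 bits: 01001111
Invert: 10110000
Add 1:  10110001 = 177
(Check: 2^8 - 79 = 256 - 79 = 177.)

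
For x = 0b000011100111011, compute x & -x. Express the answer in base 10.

1

x = 11100111011 = 1851
-x (two's complement) = …00011000101
AND   = 00000000001 = 1
(x & -x isolates the lowest set bit of x.)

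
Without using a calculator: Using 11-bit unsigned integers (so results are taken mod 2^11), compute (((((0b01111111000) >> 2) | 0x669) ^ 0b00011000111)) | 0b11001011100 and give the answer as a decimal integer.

0b01111111000 = 01111111000
→ >> 2 → 00011111110 = 254
0x669 = 11001101001
→ | → 11011111111 = 1791
0b00011000111 = 00011000111
→ ^ → 11000111000 = 1592
0b11001011100 = 11001011100
→ | → 11001111100 = 1660

1660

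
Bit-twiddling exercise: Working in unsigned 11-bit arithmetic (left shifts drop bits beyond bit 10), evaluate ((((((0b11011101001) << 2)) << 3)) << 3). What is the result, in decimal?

256

0b11011101001 = 11011101001
→ << 2 (mod 2^11) → 01110100100 = 932
→ << 3 (mod 2^11) → 10100100000 = 1312
→ << 3 (mod 2^11) → 00100000000 = 256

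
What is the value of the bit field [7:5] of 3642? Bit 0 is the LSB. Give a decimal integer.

v = 00111000111010
Shift right by 5: 001110001
Mask low 3 bits: 001 = 1

1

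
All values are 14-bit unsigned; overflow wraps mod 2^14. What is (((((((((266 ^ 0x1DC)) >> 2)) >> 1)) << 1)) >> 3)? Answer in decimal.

266 = 00000100001010
0x1DC = 00000111011100
→ ^ → 00000011010110 = 214
→ >> 2 → 00000000110101 = 53
→ >> 1 → 00000000011010 = 26
→ << 1 (mod 2^14) → 00000000110100 = 52
→ >> 3 → 00000000000110 = 6

6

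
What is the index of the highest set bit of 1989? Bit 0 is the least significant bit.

10

1989 = 11111000101
The topmost 1 is at position 10 (since 2^10 = 1024 ≤ 1989 < 2048).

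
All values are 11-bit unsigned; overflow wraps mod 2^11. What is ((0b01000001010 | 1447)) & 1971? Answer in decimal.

1955

0b01000001010 = 01000001010
1447 = 10110100111
→ | → 11110101111 = 1967
1971 = 11110110011
→ & → 11110100011 = 1955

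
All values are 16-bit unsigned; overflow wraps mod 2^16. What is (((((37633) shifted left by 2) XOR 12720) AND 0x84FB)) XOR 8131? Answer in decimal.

7027

37633 = 1001001100000001
→ shifted left by 2 (mod 2^16) → 0100110000000100 = 19460
12720 = 0011000110110000
→ XOR → 0111110110110100 = 32180
0x84FB = 1000010011111011
→ AND → 0000010010110000 = 1200
8131 = 0001111111000011
→ XOR → 0001101101110011 = 7027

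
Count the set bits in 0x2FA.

0x2FA = 1011111010
Count the 1s: 1 + 1 + 1 + 1 + 1 + 1 + 1 = 7

7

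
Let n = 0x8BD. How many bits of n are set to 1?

0x8BD = 100010111101
Count the 1s: 1 + 1 + 1 + 1 + 1 + 1 + 1 = 7

7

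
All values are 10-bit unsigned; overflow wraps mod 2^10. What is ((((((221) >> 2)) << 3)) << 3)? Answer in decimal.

221 = 0011011101
→ >> 2 → 0000110111 = 55
→ << 3 (mod 2^10) → 0110111000 = 440
→ << 3 (mod 2^10) → 0111000000 = 448

448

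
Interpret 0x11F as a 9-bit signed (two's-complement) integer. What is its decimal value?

pattern = 100011111 (MSB is 1 ⇒ negative)
Invert: 011100000, add 1 → 011100001 = 225, so the value is -225.
(Equivalently: 287 - 2^9 = 287 - 512 = -225.)

-225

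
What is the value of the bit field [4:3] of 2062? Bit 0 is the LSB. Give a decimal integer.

1

v = 100000001110
Shift right by 3: 100000001
Mask low 2 bits: 01 = 1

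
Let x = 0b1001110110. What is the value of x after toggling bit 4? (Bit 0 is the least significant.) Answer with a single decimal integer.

x = 1001110110
bit 4 is currently 1; toggle it via x ^ (1 << 4) = x ^ 16
→ 1001100110 = 614

614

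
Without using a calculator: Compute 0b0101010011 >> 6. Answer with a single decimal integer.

5

x = 101010011
shift right by 6 → 000000101 = 5
(equivalently, floor(339 / 64))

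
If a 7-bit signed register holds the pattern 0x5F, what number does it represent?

pattern = 1011111 (MSB is 1 ⇒ negative)
Invert: 0100000, add 1 → 0100001 = 33, so the value is -33.
(Equivalently: 95 - 2^7 = 95 - 128 = -33.)

-33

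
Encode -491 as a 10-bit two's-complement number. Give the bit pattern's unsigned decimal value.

491 in 10 bits: 0111101011
Invert: 1000010100
Add 1:  1000010101 = 533
(Check: 2^10 - 491 = 1024 - 491 = 533.)

533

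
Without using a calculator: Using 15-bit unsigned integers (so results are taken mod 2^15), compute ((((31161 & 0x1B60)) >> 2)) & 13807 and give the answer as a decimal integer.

1096

31161 = 111100110111001
0x1B60 = 001101101100000
→ & → 001100100100000 = 6432
→ >> 2 → 000011001001000 = 1608
13807 = 011010111101111
→ & → 000010001001000 = 1096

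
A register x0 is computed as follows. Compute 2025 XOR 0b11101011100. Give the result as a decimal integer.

181

2025 = 11111101001
b = 11101011100
XOR → 00010110101 = 181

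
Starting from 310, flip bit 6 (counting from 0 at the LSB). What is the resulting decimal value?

x = 100110110
bit 6 is currently 0; toggle it via x ^ (1 << 6) = x ^ 64
→ 101110110 = 374

374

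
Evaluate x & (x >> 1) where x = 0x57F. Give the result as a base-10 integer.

63

x = 10101111111 = 1407
x>>1 = 01010111111
AND  = 00000111111 = 63
(x & (x >> 1) has a 1 wherever x has two consecutive 1 bits.)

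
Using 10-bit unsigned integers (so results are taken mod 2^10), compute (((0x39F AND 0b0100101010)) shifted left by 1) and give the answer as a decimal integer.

0x39F = 1110011111
0b0100101010 = 0100101010
→ AND → 0100001010 = 266
→ shifted left by 1 (mod 2^10) → 1000010100 = 532

532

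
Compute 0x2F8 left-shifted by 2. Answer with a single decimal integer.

3040

0x2F8 = 001011111000
shift left by 2 → 101111100000 = 3040
(equivalently, 760 × 2^2 = 760 × 4)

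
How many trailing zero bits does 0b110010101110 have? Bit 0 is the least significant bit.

0b110010101110 = 110010101110
Trailing zeros: 1, so the lowest set bit is bit 1 (value 2).

1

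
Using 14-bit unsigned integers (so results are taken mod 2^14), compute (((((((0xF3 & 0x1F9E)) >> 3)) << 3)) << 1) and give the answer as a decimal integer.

288

0xF3 = 00000011110011
0x1F9E = 01111110011110
→ & → 00000010010010 = 146
→ >> 3 → 00000000010010 = 18
→ << 3 (mod 2^14) → 00000010010000 = 144
→ << 1 (mod 2^14) → 00000100100000 = 288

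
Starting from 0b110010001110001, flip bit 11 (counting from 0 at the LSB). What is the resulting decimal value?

x = 110010001110001
bit 11 is currently 0; toggle it via x ^ (1 << 11) = x ^ 2048
→ 110110001110001 = 27761

27761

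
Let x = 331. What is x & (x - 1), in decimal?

330

x = 101001011 = 331
x - 1 = 101001010
AND   = 101001010 = 330
(x & (x - 1) clears the lowest set bit of x.)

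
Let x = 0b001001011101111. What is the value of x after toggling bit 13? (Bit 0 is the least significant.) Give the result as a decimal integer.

13039

x = 001001011101111
bit 13 is currently 0; toggle it via x ^ (1 << 13) = x ^ 8192
→ 011001011101111 = 13039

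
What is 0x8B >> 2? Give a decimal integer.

0x8B = 10001011
shift right by 2 → 00100010 = 34
(equivalently, floor(139 / 4))

34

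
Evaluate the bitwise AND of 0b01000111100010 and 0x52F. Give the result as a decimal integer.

290

a = 1000111100010
0x52F = 0010100101111
AND → 0000100100010 = 290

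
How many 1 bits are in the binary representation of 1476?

1476 = 10111000100
Count the 1s: 1 + 1 + 1 + 1 + 1 = 5

5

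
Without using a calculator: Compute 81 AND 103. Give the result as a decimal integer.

65

81 = 1010001
103 = 1100111
AND → 1000001 = 65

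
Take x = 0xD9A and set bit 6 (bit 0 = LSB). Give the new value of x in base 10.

x = 00110110011010
bit 6 is currently 0; set it via x | (1 << 6) = x | 64
→ 00110111011010 = 3546

3546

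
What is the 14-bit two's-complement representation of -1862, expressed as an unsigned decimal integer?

1862 in 14 bits: 00011101000110
Invert: 11100010111001
Add 1:  11100010111010 = 14522
(Check: 2^14 - 1862 = 16384 - 1862 = 14522.)

14522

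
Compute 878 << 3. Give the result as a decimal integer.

7024

878 = 0001101101110
shift left by 3 → 1101101110000 = 7024
(equivalently, 878 × 2^3 = 878 × 8)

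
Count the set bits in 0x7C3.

7

0x7C3 = 11111000011
Count the 1s: 1 + 1 + 1 + 1 + 1 + 1 + 1 = 7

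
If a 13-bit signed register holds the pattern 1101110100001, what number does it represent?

pattern = 1101110100001 (MSB is 1 ⇒ negative)
Invert: 0010001011110, add 1 → 0010001011111 = 1119, so the value is -1119.
(Equivalently: 7073 - 2^13 = 7073 - 8192 = -1119.)

-1119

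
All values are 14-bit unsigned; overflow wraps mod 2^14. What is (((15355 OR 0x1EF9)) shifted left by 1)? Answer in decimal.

16374

15355 = 11101111111011
0x1EF9 = 01111011111001
→ OR → 11111111111011 = 16379
→ shifted left by 1 (mod 2^14) → 11111111110110 = 16374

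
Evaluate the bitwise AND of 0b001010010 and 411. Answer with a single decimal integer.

18

a = 001010010
411 = 110011011
AND → 000010010 = 18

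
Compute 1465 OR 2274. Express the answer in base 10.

3579

1465 = 010110111001
2274 = 100011100010
 OR → 110111111011 = 3579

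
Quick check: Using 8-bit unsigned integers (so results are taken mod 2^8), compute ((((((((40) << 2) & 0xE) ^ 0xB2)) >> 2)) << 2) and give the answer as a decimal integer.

176

40 = 00101000
→ << 2 (mod 2^8) → 10100000 = 160
0xE = 00001110
→ & → 00000000 = 0
0xB2 = 10110010
→ ^ → 10110010 = 178
→ >> 2 → 00101100 = 44
→ << 2 (mod 2^8) → 10110000 = 176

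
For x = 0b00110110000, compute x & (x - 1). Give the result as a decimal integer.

x = 110110000 = 432
x - 1 = 110101111
AND   = 110100000 = 416
(x & (x - 1) clears the lowest set bit of x.)

416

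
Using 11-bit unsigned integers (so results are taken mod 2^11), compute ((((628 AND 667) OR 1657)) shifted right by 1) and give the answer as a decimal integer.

828

628 = 01001110100
667 = 01010011011
→ AND → 01000010000 = 528
1657 = 11001111001
→ OR → 11001111001 = 1657
→ shifted right by 1 → 01100111100 = 828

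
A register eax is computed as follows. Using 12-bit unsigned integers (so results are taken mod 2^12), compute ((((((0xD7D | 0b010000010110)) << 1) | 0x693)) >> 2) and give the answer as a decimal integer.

959

0xD7D = 110101111101
0b010000010110 = 010000010110
→ | → 110101111111 = 3455
→ << 1 (mod 2^12) → 101011111110 = 2814
0x693 = 011010010011
→ | → 111011111111 = 3839
→ >> 2 → 001110111111 = 959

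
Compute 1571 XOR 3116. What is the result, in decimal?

1571 = 011000100011
3116 = 110000101100
XOR → 101000001111 = 2575

2575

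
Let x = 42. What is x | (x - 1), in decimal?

x = 101010 = 42
x - 1 = 101001
OR    = 101011 = 43
(x | (x - 1) sets all bits below the lowest set bit.)

43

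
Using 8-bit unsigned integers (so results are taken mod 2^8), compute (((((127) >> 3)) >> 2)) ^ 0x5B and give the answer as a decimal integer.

88

127 = 01111111
→ >> 3 → 00001111 = 15
→ >> 2 → 00000011 = 3
0x5B = 01011011
→ ^ → 01011000 = 88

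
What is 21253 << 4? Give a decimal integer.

21253 = 0000101001100000101
shift left by 4 → 1010011000001010000 = 340048
(equivalently, 21253 × 2^4 = 21253 × 16)

340048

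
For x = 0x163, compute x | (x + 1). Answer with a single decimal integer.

359

x = 101100011 = 355
x + 1 = 101100100
OR    = 101100111 = 359
(x | (x + 1) sets the lowest cleared bit.)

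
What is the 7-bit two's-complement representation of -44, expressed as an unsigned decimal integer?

84

44 in 7 bits: 0101100
Invert: 1010011
Add 1:  1010100 = 84
(Check: 2^7 - 44 = 128 - 44 = 84.)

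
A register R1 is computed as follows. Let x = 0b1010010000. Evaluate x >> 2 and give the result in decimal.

x = 1010010000
shift right by 2 → 0010100100 = 164
(equivalently, floor(656 / 4))

164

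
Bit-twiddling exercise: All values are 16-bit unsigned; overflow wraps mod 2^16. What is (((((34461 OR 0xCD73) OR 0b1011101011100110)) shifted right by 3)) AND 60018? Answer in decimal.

34461 = 1000011010011101
0xCD73 = 1100110101110011
→ OR → 1100111111111111 = 53247
0b1011101011100110 = 1011101011100110
→ OR → 1111111111111111 = 65535
→ shifted right by 3 → 0001111111111111 = 8191
60018 = 1110101001110010
→ AND → 0000101001110010 = 2674

2674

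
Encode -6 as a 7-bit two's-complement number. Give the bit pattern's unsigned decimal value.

122

6 in 7 bits: 0000110
Invert: 1111001
Add 1:  1111010 = 122
(Check: 2^7 - 6 = 128 - 6 = 122.)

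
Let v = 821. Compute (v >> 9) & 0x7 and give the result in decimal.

1

v = 001100110101
Shift right by 9: 001
Mask low 3 bits: 001 = 1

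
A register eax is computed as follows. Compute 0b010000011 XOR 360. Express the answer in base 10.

a = 010000011
360 = 101101000
XOR → 111101011 = 491

491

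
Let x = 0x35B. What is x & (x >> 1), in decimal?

265

x = 1101011011 = 859
x>>1 = 0110101101
AND  = 0100001001 = 265
(x & (x >> 1) has a 1 wherever x has two consecutive 1 bits.)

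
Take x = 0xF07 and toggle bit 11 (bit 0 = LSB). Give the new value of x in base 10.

1799

x = 0111100000111
bit 11 is currently 1; toggle it via x ^ (1 << 11) = x ^ 2048
→ 0011100000111 = 1799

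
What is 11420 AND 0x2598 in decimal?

9368

11420 = 10110010011100
0x2598 = 10010110011000
AND → 10010010011000 = 9368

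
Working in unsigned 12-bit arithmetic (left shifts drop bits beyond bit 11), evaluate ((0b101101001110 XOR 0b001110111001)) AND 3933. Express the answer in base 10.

0b101101001110 = 101101001110
0b001110111001 = 001110111001
→ XOR → 100011110111 = 2295
3933 = 111101011101
→ AND → 100001010101 = 2133

2133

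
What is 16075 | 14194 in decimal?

16075 = 11111011001011
14194 = 11011101110010
 OR → 11111111111011 = 16379

16379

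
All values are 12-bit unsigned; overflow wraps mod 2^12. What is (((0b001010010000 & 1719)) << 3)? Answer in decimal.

0b001010010000 = 001010010000
1719 = 011010110111
→ & → 001010010000 = 656
→ << 3 (mod 2^12) → 010010000000 = 1152

1152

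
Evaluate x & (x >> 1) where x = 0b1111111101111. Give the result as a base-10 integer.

4071

x = 1111111101111 = 8175
x>>1 = 0111111110111
AND  = 0111111100111 = 4071
(x & (x >> 1) has a 1 wherever x has two consecutive 1 bits.)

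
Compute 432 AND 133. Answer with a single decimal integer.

128

432 = 110110000
133 = 010000101
AND → 010000000 = 128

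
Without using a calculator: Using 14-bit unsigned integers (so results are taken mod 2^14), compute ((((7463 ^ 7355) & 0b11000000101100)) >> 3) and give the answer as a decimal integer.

7463 = 01110100100111
7355 = 01110010111011
→ ^ → 00000110011100 = 412
0b11000000101100 = 11000000101100
→ & → 00000000001100 = 12
→ >> 3 → 00000000000001 = 1

1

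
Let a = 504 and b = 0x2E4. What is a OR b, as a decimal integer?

1020

504 = 0111111000
0x2E4 = 1011100100
 OR → 1111111100 = 1020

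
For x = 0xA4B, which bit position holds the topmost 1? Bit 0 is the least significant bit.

11

0xA4B = 101001001011
The topmost 1 is at position 11 (since 2^11 = 2048 ≤ 2635 < 4096).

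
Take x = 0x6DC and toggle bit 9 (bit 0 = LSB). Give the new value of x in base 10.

1244

x = 011011011100
bit 9 is currently 1; toggle it via x ^ (1 << 9) = x ^ 512
→ 010011011100 = 1244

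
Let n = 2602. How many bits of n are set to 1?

2602 = 101000101010
Count the 1s: 1 + 1 + 1 + 1 + 1 = 5

5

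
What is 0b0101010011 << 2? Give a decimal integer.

x = 00101010011
shift left by 2 → 10101001100 = 1356
(equivalently, 339 × 2^2 = 339 × 4)

1356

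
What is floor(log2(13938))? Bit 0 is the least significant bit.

13938 = 11011001110010
The topmost 1 is at position 13 (since 2^13 = 8192 ≤ 13938 < 16384).

13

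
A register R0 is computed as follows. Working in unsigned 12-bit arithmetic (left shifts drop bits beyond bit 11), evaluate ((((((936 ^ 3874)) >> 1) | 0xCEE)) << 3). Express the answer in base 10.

1912

936 = 001110101000
3874 = 111100100010
→ ^ → 110010001010 = 3210
→ >> 1 → 011001000101 = 1605
0xCEE = 110011101110
→ | → 111011101111 = 3823
→ << 3 (mod 2^12) → 011101111000 = 1912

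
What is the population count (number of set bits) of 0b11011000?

n = 11011000
Count the 1s: 1 + 1 + 1 + 1 = 4

4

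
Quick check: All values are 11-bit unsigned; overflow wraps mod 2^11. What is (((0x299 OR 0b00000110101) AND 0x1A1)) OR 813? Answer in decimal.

941

0x299 = 01010011001
0b00000110101 = 00000110101
→ OR → 01010111101 = 701
0x1A1 = 00110100001
→ AND → 00010100001 = 161
813 = 01100101101
→ OR → 01110101101 = 941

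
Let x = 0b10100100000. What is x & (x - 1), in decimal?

x = 10100100000 = 1312
x - 1 = 10100011111
AND   = 10100000000 = 1280
(x & (x - 1) clears the lowest set bit of x.)

1280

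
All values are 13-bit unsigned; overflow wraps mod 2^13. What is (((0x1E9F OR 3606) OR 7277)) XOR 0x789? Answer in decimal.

6518

0x1E9F = 1111010011111
3606 = 0111000010110
→ OR → 1111010011111 = 7839
7277 = 1110001101101
→ OR → 1111011111111 = 7935
0x789 = 0011110001001
→ XOR → 1100101110110 = 6518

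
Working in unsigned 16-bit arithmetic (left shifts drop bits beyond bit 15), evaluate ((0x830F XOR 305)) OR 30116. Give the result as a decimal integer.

0x830F = 1000001100001111
305 = 0000000100110001
→ XOR → 1000001000111110 = 33342
30116 = 0111010110100100
→ OR → 1111011110111110 = 63422

63422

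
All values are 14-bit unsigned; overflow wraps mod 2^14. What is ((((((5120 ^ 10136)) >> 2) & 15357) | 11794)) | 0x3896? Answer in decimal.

16118

5120 = 01010000000000
10136 = 10011110011000
→ ^ → 11001110011000 = 13208
→ >> 2 → 00110011100110 = 3302
15357 = 11101111111101
→ & → 00100011100100 = 2276
11794 = 10111000010010
→ | → 10111011110110 = 12022
0x3896 = 11100010010110
→ | → 11111011110110 = 16118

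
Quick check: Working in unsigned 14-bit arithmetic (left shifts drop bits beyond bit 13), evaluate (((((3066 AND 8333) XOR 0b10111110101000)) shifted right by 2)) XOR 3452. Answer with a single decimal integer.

1716

3066 = 00101111111010
8333 = 10000010001101
→ AND → 00000010001000 = 136
0b10111110101000 = 10111110101000
→ XOR → 10111100100000 = 12064
→ shifted right by 2 → 00101111001000 = 3016
3452 = 00110101111100
→ XOR → 00011010110100 = 1716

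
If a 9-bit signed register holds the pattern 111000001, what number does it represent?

-63

pattern = 111000001 (MSB is 1 ⇒ negative)
Invert: 000111110, add 1 → 000111111 = 63, so the value is -63.
(Equivalently: 449 - 2^9 = 449 - 512 = -63.)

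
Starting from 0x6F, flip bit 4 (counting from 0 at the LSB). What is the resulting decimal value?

x = 000001101111
bit 4 is currently 0; toggle it via x ^ (1 << 4) = x ^ 16
→ 000001111111 = 127

127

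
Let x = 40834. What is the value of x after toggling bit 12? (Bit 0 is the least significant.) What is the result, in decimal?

x = 1001111110000010
bit 12 is currently 1; toggle it via x ^ (1 << 12) = x ^ 4096
→ 1000111110000010 = 36738

36738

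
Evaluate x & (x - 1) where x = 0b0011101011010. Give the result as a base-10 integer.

1880

x = 11101011010 = 1882
x - 1 = 11101011001
AND   = 11101011000 = 1880
(x & (x - 1) clears the lowest set bit of x.)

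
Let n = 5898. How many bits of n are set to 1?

6

5898 = 1011100001010
Count the 1s: 1 + 1 + 1 + 1 + 1 + 1 = 6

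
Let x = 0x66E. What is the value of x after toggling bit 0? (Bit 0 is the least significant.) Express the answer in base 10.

x = 11001101110
bit 0 is currently 0; toggle it via x ^ (1 << 0) = x ^ 1
→ 11001101111 = 1647

1647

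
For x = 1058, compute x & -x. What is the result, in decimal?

2

x = 10000100010 = 1058
-x (two's complement) = …01111011110
AND   = 00000000010 = 2
(x & -x isolates the lowest set bit of x.)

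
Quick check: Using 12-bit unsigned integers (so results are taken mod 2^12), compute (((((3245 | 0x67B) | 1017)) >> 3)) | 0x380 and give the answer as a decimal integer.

1023

3245 = 110010101101
0x67B = 011001111011
→ | → 111011111111 = 3839
1017 = 001111111001
→ | → 111111111111 = 4095
→ >> 3 → 000111111111 = 511
0x380 = 001110000000
→ | → 001111111111 = 1023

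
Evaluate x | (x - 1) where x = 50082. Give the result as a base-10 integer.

50083

x = 1100001110100010 = 50082
x - 1 = 1100001110100001
OR    = 1100001110100011 = 50083
(x | (x - 1) sets all bits below the lowest set bit.)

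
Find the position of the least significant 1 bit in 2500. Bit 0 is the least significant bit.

2

2500 = 100111000100
Trailing zeros: 2, so the lowest set bit is bit 2 (value 4).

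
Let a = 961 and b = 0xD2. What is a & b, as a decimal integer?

961 = 1111000001
0xD2 = 0011010010
AND → 0011000000 = 192

192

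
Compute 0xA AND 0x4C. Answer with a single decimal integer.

0xA = 0001010
0x4C = 1001100
AND → 0001000 = 8

8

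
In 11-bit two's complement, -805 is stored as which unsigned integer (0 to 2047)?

805 in 11 bits: 01100100101
Invert: 10011011010
Add 1:  10011011011 = 1243
(Check: 2^11 - 805 = 2048 - 805 = 1243.)

1243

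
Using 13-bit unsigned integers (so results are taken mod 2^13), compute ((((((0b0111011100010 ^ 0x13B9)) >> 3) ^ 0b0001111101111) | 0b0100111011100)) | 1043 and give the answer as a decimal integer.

0b0111011100010 = 0111011100010
0x13B9 = 1001110111001
→ ^ → 1110101011011 = 7515
→ >> 3 → 0001110101011 = 939
0b0001111101111 = 0001111101111
→ ^ → 0000001000100 = 68
0b0100111011100 = 0100111011100
→ | → 0100111011100 = 2524
1043 = 0010000010011
→ | → 0110111011111 = 3551

3551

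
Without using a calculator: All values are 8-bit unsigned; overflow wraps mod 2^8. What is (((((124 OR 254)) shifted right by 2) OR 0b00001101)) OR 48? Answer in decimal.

124 = 01111100
254 = 11111110
→ OR → 11111110 = 254
→ shifted right by 2 → 00111111 = 63
0b00001101 = 00001101
→ OR → 00111111 = 63
48 = 00110000
→ OR → 00111111 = 63

63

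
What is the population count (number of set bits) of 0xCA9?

6

0xCA9 = 110010101001
Count the 1s: 1 + 1 + 1 + 1 + 1 + 1 = 6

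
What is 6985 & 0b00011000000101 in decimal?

513

6985 = 1101101001001
b = 0011000000101
AND → 0001000000001 = 513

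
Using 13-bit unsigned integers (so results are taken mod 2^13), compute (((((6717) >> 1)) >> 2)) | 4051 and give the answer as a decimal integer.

6717 = 1101000111101
→ >> 1 → 0110100011110 = 3358
→ >> 2 → 0001101000111 = 839
4051 = 0111111010011
→ | → 0111111010111 = 4055

4055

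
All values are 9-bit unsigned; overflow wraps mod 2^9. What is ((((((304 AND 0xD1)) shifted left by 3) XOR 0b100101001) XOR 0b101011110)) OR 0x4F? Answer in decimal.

255

304 = 100110000
0xD1 = 011010001
→ AND → 000010000 = 16
→ shifted left by 3 (mod 2^9) → 010000000 = 128
0b100101001 = 100101001
→ XOR → 110101001 = 425
0b101011110 = 101011110
→ XOR → 011110111 = 247
0x4F = 001001111
→ OR → 011111111 = 255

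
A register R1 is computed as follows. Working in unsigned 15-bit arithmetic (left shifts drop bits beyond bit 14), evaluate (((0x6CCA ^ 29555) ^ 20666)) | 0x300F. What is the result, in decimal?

0x6CCA = 110110011001010
29555 = 111001101110011
→ ^ → 001111110111001 = 8121
20666 = 101000010111010
→ ^ → 100111100000011 = 20227
0x300F = 011000000001111
→ | → 111111100001111 = 32527

32527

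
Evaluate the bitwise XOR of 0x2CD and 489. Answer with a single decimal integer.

804

0x2CD = 1011001101
489 = 0111101001
XOR → 1100100100 = 804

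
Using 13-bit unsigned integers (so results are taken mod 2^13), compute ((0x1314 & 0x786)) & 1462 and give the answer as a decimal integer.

260

0x1314 = 1001100010100
0x786 = 0011110000110
→ & → 0001100000100 = 772
1462 = 0010110110110
→ & → 0000100000100 = 260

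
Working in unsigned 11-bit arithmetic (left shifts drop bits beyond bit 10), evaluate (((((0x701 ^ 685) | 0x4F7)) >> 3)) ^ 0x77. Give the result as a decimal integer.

200

0x701 = 11100000001
685 = 01010101101
→ ^ → 10110101100 = 1452
0x4F7 = 10011110111
→ | → 10111111111 = 1535
→ >> 3 → 00010111111 = 191
0x77 = 00001110111
→ ^ → 00011001000 = 200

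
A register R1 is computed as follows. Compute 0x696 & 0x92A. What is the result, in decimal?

2

0x696 = 011010010110
0x92A = 100100101010
AND → 000000000010 = 2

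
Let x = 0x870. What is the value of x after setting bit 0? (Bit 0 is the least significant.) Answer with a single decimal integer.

2161

x = 00100001110000
bit 0 is currently 0; set it via x | (1 << 0) = x | 1
→ 00100001110001 = 2161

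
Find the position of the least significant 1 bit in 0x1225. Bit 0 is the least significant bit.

0

0x1225 = 1001000100101
Trailing zeros: 0, so the lowest set bit is bit 0 (value 1).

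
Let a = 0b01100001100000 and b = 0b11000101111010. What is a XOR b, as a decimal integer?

a = 01100001100000
b = 11000101111010
XOR → 10100100011010 = 10522

10522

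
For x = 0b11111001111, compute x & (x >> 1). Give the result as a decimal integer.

967

x = 11111001111 = 1999
x>>1 = 01111100111
AND  = 01111000111 = 967
(x & (x >> 1) has a 1 wherever x has two consecutive 1 bits.)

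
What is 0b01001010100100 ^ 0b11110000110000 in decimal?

a = 01001010100100
b = 11110000110000
XOR → 10111010010100 = 11924

11924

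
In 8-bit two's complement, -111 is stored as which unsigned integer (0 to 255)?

145

111 in 8 bits: 01101111
Invert: 10010000
Add 1:  10010001 = 145
(Check: 2^8 - 111 = 256 - 111 = 145.)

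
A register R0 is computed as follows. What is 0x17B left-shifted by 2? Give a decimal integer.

0x17B = 00101111011
shift left by 2 → 10111101100 = 1516
(equivalently, 379 × 2^2 = 379 × 4)

1516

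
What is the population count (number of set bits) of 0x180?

0x180 = 110000000
Count the 1s: 1 + 1 = 2

2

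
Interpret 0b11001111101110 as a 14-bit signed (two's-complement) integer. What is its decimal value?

pattern = 11001111101110 (MSB is 1 ⇒ negative)
Invert: 00110000010001, add 1 → 00110000010010 = 3090, so the value is -3090.
(Equivalently: 13294 - 2^14 = 13294 - 16384 = -3090.)

-3090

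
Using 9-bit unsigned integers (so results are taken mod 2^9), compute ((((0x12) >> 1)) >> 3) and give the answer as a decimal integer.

1

0x12 = 000010010
→ >> 1 → 000001001 = 9
→ >> 3 → 000000001 = 1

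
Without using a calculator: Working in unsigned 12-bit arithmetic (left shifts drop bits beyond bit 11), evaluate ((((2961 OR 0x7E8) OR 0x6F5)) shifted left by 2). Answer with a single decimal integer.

2961 = 101110010001
0x7E8 = 011111101000
→ OR → 111111111001 = 4089
0x6F5 = 011011110101
→ OR → 111111111101 = 4093
→ shifted left by 2 (mod 2^12) → 111111110100 = 4084

4084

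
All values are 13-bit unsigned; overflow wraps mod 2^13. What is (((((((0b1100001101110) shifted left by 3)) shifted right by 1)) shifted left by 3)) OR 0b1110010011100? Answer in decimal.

0b1100001101110 = 1100001101110
→ shifted left by 3 (mod 2^13) → 0001101110000 = 880
→ shifted right by 1 → 0000110111000 = 440
→ shifted left by 3 (mod 2^13) → 0110111000000 = 3520
0b1110010011100 = 1110010011100
→ OR → 1110111011100 = 7644

7644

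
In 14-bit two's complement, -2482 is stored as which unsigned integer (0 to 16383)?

2482 in 14 bits: 00100110110010
Invert: 11011001001101
Add 1:  11011001001110 = 13902
(Check: 2^14 - 2482 = 16384 - 2482 = 13902.)

13902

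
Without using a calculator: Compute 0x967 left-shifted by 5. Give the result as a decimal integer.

0x967 = 00000100101100111
shift left by 5 → 10010110011100000 = 77024
(equivalently, 2407 × 2^5 = 2407 × 32)

77024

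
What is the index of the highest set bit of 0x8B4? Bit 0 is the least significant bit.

0x8B4 = 100010110100
The topmost 1 is at position 11 (since 2^11 = 2048 ≤ 2228 < 4096).

11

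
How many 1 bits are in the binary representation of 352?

3

352 = 101100000
Count the 1s: 1 + 1 + 1 = 3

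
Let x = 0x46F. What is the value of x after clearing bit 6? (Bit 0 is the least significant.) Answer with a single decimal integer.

x = 10001101111
bit 6 is currently 1; clear it via x & ~(1 << 6) = x & ~64
→ 10000101111 = 1071

1071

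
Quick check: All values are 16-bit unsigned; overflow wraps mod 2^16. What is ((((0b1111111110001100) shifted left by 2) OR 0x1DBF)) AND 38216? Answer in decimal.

38152

0b1111111110001100 = 1111111110001100
→ shifted left by 2 (mod 2^16) → 1111111000110000 = 65072
0x1DBF = 0001110110111111
→ OR → 1111111110111111 = 65471
38216 = 1001010101001000
→ AND → 1001010100001000 = 38152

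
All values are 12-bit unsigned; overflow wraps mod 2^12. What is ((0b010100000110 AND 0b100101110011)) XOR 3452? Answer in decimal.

0b010100000110 = 010100000110
0b100101110011 = 100101110011
→ AND → 000100000010 = 258
3452 = 110101111100
→ XOR → 110001111110 = 3198

3198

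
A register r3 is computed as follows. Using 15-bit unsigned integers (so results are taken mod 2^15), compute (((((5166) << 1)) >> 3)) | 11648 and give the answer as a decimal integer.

5166 = 001010000101110
→ << 1 (mod 2^15) → 010100001011100 = 10332
→ >> 3 → 000010100001011 = 1291
11648 = 010110110000000
→ | → 010110110001011 = 11659

11659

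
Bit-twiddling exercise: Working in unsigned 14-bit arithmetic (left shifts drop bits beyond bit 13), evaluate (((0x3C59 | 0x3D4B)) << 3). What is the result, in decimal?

10968

0x3C59 = 11110001011001
0x3D4B = 11110101001011
→ | → 11110101011011 = 15707
→ << 3 (mod 2^14) → 10101011011000 = 10968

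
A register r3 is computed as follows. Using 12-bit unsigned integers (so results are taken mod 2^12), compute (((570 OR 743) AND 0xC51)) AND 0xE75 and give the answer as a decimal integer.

570 = 001000111010
743 = 001011100111
→ OR → 001011111111 = 767
0xC51 = 110001010001
→ AND → 000001010001 = 81
0xE75 = 111001110101
→ AND → 000001010001 = 81

81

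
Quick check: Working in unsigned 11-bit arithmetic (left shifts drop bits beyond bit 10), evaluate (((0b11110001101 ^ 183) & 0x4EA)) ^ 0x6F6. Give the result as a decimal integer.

732

0b11110001101 = 11110001101
183 = 00010110111
→ ^ → 11100111010 = 1850
0x4EA = 10011101010
→ & → 10000101010 = 1066
0x6F6 = 11011110110
→ ^ → 01011011100 = 732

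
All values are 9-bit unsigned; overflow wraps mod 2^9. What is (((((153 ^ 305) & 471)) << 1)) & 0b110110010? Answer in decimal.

153 = 010011001
305 = 100110001
→ ^ → 110101000 = 424
471 = 111010111
→ & → 110000000 = 384
→ << 1 (mod 2^9) → 100000000 = 256
0b110110010 = 110110010
→ & → 100000000 = 256

256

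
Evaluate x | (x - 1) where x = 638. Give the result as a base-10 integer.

x = 1001111110 = 638
x - 1 = 1001111101
OR    = 1001111111 = 639
(x | (x - 1) sets all bits below the lowest set bit.)

639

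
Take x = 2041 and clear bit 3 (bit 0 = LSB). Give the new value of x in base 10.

x = 011111111001
bit 3 is currently 1; clear it via x & ~(1 << 3) = x & ~8
→ 011111110001 = 2033

2033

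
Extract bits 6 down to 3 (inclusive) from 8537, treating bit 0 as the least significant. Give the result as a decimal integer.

11

v = 010000101011001
Shift right by 3: 010000101011
Mask low 4 bits: 1011 = 11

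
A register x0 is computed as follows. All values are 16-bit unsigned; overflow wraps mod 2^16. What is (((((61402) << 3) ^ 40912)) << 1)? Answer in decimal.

49664

61402 = 1110111111011010
→ << 3 (mod 2^16) → 0111111011010000 = 32464
40912 = 1001111111010000
→ ^ → 1110000100000000 = 57600
→ << 1 (mod 2^16) → 1100001000000000 = 49664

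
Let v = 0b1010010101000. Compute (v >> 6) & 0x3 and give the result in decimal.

v = 1010010101000
Shift right by 6: 1010010
Mask low 2 bits: 10 = 2

2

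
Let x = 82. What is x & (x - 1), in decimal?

80

x = 1010010 = 82
x - 1 = 1010001
AND   = 1010000 = 80
(x & (x - 1) clears the lowest set bit of x.)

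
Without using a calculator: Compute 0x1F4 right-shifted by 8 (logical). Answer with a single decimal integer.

0x1F4 = 111110100
shift right by 8 → 000000001 = 1
(equivalently, floor(500 / 256))

1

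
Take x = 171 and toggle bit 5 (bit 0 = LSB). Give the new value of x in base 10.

x = 000010101011
bit 5 is currently 1; toggle it via x ^ (1 << 5) = x ^ 32
→ 000010001011 = 139

139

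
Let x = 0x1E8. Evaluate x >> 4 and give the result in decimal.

0x1E8 = 111101000
shift right by 4 → 000011110 = 30
(equivalently, floor(488 / 16))

30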